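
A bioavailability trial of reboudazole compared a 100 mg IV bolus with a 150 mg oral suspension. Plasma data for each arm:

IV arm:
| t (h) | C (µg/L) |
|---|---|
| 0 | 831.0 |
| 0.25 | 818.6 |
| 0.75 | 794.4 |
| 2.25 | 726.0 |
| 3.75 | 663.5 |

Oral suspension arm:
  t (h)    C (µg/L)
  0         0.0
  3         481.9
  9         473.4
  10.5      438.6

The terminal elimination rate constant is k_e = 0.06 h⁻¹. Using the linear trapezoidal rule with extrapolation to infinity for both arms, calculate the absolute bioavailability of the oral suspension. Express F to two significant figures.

F = 0.56

Trapezoidal AUC_0→3.75 (IV):
  [0→0.25]: (831.0+818.6)/2 × 0.25 = 206.2
  [0.25→0.75]: (818.6+794.4)/2 × 0.5 = 403.25
  [0.75→2.25]: (794.4+726.0)/2 × 1.5 = 1140.3
  [2.25→3.75]: (726.0+663.5)/2 × 1.5 = 1042.125
  Sum = 2791.875 µg/L·h
IV tail: 663.5/0.06 = 11058.333; AUC_iv,0→∞ = 2791.875 + 11058.333 = 13850.208 µg/L·h
Trapezoidal AUC_0→10.5 (oral suspension):
  [0→3]: (0.0+481.9)/2 × 3 = 722.85
  [3→9]: (481.9+473.4)/2 × 6 = 2865.9
  [9→10.5]: (473.4+438.6)/2 × 1.5 = 684.0
  Sum = 4272.75 µg/L·h
oral suspension tail: 438.6/0.06 = 7310.000; AUC_ev,0→∞ = 4272.75 + 7310.000 = 11582.75 µg/L·h
F = (AUC_ev/D_ev)/(AUC_iv/D_iv) = (11582.75/150)/(13850.208/100) = 77.2183/138.50208 = 0.5575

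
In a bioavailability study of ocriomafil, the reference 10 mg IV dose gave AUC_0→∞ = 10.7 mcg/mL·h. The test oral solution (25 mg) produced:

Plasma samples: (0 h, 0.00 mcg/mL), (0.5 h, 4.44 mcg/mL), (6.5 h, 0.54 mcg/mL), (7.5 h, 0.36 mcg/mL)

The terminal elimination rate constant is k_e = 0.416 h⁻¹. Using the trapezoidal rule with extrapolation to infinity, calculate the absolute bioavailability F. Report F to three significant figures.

Trapezoidal AUC_0→7.5 (oral solution):
  [0→0.5]: (0.00+4.44)/2 × 0.5 = 1.11
  [0.5→6.5]: (4.44+0.54)/2 × 6 = 14.94
  [6.5→7.5]: (0.54+0.36)/2 × 1 = 0.45
  Sum = 16.5 mcg/mL·h
Tail: C_last/k_e = 0.36/0.416 = 0.865
AUC_0→∞ (oral solution) = 16.5 + 0.865 = 17.365 mcg/mL·h
F = (AUC_ev/D_ev)/(AUC_iv/D_iv) = (17.365/25)/(10.7/10) = 0.6946/1.07 = 0.6492

F = 0.649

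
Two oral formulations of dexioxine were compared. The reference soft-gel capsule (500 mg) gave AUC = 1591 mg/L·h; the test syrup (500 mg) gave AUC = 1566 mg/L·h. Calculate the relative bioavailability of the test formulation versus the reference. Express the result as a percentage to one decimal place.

F_rel = 98.4%

F_rel = (AUC_test/D_test) / (AUC_ref/D_ref)
      = (1566/500) / (1591/500)
      = 3.132 / 3.182 = 0.9843 = 98.43%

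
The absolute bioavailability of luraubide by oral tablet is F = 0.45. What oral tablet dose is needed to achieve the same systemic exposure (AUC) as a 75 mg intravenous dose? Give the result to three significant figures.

D_oral = 167 mg

For equal systemic exposure: F × D_ev = D_iv
D_ev = D_iv / F = 75 / 0.45 = 166.667 mg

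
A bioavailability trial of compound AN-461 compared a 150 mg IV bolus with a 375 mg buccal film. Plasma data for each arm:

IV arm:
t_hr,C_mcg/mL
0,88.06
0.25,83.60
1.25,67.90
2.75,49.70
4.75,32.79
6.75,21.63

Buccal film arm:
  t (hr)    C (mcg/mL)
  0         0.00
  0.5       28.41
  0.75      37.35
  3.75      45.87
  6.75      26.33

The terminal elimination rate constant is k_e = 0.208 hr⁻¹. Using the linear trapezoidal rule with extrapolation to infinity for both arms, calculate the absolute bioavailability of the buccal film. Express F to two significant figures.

F = 0.35

Trapezoidal AUC_0→6.75 (IV):
  [0→0.25]: (88.06+83.60)/2 × 0.25 = 21.4575
  [0.25→1.25]: (83.60+67.90)/2 × 1 = 75.75
  [1.25→2.75]: (67.90+49.70)/2 × 1.5 = 88.2
  [2.75→4.75]: (49.70+32.79)/2 × 2 = 82.49
  [4.75→6.75]: (32.79+21.63)/2 × 2 = 54.42
  Sum = 322.3175 mcg/mL·hr
IV tail: 21.63/0.208 = 103.990; AUC_iv,0→∞ = 322.3175 + 103.990 = 426.3075 mcg/mL·hr
Trapezoidal AUC_0→6.75 (buccal film):
  [0→0.5]: (0.00+28.41)/2 × 0.5 = 7.1025
  [0.5→0.75]: (28.41+37.35)/2 × 0.25 = 8.22
  [0.75→3.75]: (37.35+45.87)/2 × 3 = 124.83
  [3.75→6.75]: (45.87+26.33)/2 × 3 = 108.3
  Sum = 248.4525 mcg/mL·hr
buccal film tail: 26.33/0.208 = 126.587; AUC_ev,0→∞ = 248.4525 + 126.587 = 375.0395 mcg/mL·hr
F = (AUC_ev/D_ev)/(AUC_iv/D_iv) = (375.0395/375)/(426.3075/150) = 1.00011/2.84205 = 0.3519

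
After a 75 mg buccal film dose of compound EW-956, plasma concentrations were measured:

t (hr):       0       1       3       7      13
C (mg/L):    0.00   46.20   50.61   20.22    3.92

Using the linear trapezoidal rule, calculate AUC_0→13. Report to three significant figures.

AUC = 334 mg/L·hr

Trapezoidal AUC_0→13:
  [0→1]: (0.00+46.20)/2 × 1 = 23.1
  [1→3]: (46.20+50.61)/2 × 2 = 96.81
  [3→7]: (50.61+20.22)/2 × 4 = 141.66
  [7→13]: (20.22+3.92)/2 × 6 = 72.42
  Sum = 333.99 mg/L·hr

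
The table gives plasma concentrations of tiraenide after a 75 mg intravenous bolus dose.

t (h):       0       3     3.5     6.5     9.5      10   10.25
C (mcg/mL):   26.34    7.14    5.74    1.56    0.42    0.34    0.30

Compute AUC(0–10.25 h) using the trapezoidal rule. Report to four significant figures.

Trapezoidal AUC_0→10.25:
  [0→3]: (26.34+7.14)/2 × 3 = 50.22
  [3→3.5]: (7.14+5.74)/2 × 0.5 = 3.22
  [3.5→6.5]: (5.74+1.56)/2 × 3 = 10.95
  [6.5→9.5]: (1.56+0.42)/2 × 3 = 2.97
  [9.5→10]: (0.42+0.34)/2 × 0.5 = 0.19
  [10→10.25]: (0.34+0.30)/2 × 0.25 = 0.08
  Sum = 67.63 mcg/mL·h

AUC = 67.63 mcg/mL·h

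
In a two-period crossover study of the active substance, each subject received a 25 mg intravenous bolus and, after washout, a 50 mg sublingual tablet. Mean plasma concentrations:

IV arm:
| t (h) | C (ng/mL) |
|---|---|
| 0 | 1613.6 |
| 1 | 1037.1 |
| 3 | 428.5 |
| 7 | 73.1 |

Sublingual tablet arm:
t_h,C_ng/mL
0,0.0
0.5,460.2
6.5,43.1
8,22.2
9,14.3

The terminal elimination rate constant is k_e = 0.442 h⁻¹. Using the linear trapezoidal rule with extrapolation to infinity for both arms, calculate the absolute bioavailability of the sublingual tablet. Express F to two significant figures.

F = 0.22

Trapezoidal AUC_0→7 (IV):
  [0→1]: (1613.6+1037.1)/2 × 1 = 1325.35
  [1→3]: (1037.1+428.5)/2 × 2 = 1465.6
  [3→7]: (428.5+73.1)/2 × 4 = 1003.2
  Sum = 3794.15 ng/mL·h
IV tail: 73.1/0.442 = 165.385; AUC_iv,0→∞ = 3794.15 + 165.385 = 3959.535 ng/mL·h
Trapezoidal AUC_0→9 (sublingual tablet):
  [0→0.5]: (0.0+460.2)/2 × 0.5 = 115.05
  [0.5→6.5]: (460.2+43.1)/2 × 6 = 1509.9
  [6.5→8]: (43.1+22.2)/2 × 1.5 = 48.975
  [8→9]: (22.2+14.3)/2 × 1 = 18.25
  Sum = 1692.175 ng/mL·h
sublingual tablet tail: 14.3/0.442 = 32.353; AUC_ev,0→∞ = 1692.175 + 32.353 = 1724.528 ng/mL·h
F = (AUC_ev/D_ev)/(AUC_iv/D_iv) = (1724.528/50)/(3959.535/25) = 34.49056/158.3814 = 0.2178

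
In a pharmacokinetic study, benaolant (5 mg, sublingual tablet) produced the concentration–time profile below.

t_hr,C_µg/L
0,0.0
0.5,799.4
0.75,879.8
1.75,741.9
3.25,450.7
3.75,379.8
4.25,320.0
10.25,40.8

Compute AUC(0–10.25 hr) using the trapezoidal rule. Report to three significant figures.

Trapezoidal AUC_0→10.25:
  [0→0.5]: (0.0+799.4)/2 × 0.5 = 199.85
  [0.5→0.75]: (799.4+879.8)/2 × 0.25 = 209.9
  [0.75→1.75]: (879.8+741.9)/2 × 1 = 810.85
  [1.75→3.25]: (741.9+450.7)/2 × 1.5 = 894.45
  [3.25→3.75]: (450.7+379.8)/2 × 0.5 = 207.625
  [3.75→4.25]: (379.8+320.0)/2 × 0.5 = 174.95
  [4.25→10.25]: (320.0+40.8)/2 × 6 = 1082.4
  Sum = 3580.025 µg/L·hr

AUC = 3580 µg/L·hr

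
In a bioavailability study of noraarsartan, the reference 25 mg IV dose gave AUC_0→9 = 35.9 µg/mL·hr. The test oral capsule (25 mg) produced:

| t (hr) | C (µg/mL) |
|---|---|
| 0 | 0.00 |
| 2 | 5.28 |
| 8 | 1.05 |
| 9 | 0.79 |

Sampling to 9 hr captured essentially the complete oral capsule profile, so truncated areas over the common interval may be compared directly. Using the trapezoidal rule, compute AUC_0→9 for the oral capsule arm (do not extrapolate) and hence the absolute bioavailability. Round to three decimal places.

Trapezoidal AUC_0→9 (oral capsule):
  [0→2]: (0.00+5.28)/2 × 2 = 5.28
  [2→8]: (5.28+1.05)/2 × 6 = 18.99
  [8→9]: (1.05+0.79)/2 × 1 = 0.92
  Sum = 25.19 µg/mL·hr
F = (AUC_ev/D_ev)/(AUC_iv/D_iv) = (25.19/25)/(35.9/25) = 1.0076/1.436 = 0.7017

F = 0.702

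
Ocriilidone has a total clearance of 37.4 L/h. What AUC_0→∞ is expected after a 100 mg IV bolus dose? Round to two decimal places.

AUC_0→∞ = Dose_iv / CL
        = 100 / 37.4 = 2.6738 mg/L·h

AUC = 2.67 mg/L·h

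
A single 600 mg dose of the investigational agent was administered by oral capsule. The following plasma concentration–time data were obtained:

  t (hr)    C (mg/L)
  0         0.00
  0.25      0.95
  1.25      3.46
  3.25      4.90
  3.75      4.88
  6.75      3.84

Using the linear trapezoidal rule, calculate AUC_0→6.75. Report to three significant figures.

Trapezoidal AUC_0→6.75:
  [0→0.25]: (0.00+0.95)/2 × 0.25 = 0.11875
  [0.25→1.25]: (0.95+3.46)/2 × 1 = 2.205
  [1.25→3.25]: (3.46+4.90)/2 × 2 = 8.36
  [3.25→3.75]: (4.90+4.88)/2 × 0.5 = 2.445
  [3.75→6.75]: (4.88+3.84)/2 × 3 = 13.08
  Sum = 26.20875 mg/L·hr

AUC = 26.2 mg/L·hr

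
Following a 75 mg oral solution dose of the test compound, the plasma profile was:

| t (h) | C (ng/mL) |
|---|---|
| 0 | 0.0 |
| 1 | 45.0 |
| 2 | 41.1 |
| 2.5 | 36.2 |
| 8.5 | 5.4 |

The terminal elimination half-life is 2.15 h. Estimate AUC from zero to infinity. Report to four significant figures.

Trapezoidal AUC_0→8.5:
  [0→1]: (0.0+45.0)/2 × 1 = 22.5
  [1→2]: (45.0+41.1)/2 × 1 = 43.05
  [2→2.5]: (41.1+36.2)/2 × 0.5 = 19.325
  [2.5→8.5]: (36.2+5.4)/2 × 6 = 124.8
  Sum = 209.675 ng/mL·h
k_e = ln2 / t½ = 0.693147 / 2.15 = 0.3224 h^-1
Extrapolated tail: C_last / k_e = 5.4 / 0.3224 = 16.749
AUC_0→∞ = 209.675 + 16.749 = 226.424 ng/mL·h

AUC = 226.4 ng/mL·h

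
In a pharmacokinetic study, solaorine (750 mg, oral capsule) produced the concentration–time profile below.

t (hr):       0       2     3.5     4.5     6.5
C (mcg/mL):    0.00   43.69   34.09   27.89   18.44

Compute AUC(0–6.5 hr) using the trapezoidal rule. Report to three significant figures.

Trapezoidal AUC_0→6.5:
  [0→2]: (0.00+43.69)/2 × 2 = 43.69
  [2→3.5]: (43.69+34.09)/2 × 1.5 = 58.335
  [3.5→4.5]: (34.09+27.89)/2 × 1 = 30.99
  [4.5→6.5]: (27.89+18.44)/2 × 2 = 46.33
  Sum = 179.345 mcg/mL·hr

AUC = 179 mcg/mL·hr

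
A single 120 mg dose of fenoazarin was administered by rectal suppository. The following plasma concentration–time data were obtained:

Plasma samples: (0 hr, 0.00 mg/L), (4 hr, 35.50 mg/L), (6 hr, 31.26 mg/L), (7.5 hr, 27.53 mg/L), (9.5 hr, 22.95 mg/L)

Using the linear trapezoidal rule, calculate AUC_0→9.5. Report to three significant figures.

AUC = 232 mg/L·hr

Trapezoidal AUC_0→9.5:
  [0→4]: (0.00+35.50)/2 × 4 = 71.0
  [4→6]: (35.50+31.26)/2 × 2 = 66.76
  [6→7.5]: (31.26+27.53)/2 × 1.5 = 44.0925
  [7.5→9.5]: (27.53+22.95)/2 × 2 = 50.48
  Sum = 232.3325 mg/L·hr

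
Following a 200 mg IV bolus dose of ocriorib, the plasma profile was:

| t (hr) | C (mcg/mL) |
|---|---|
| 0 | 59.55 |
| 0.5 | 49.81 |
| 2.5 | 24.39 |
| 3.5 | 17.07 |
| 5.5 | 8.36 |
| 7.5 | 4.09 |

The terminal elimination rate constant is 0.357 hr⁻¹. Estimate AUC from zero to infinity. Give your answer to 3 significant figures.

Trapezoidal AUC_0→7.5:
  [0→0.5]: (59.55+49.81)/2 × 0.5 = 27.34
  [0.5→2.5]: (49.81+24.39)/2 × 2 = 74.2
  [2.5→3.5]: (24.39+17.07)/2 × 1 = 20.73
  [3.5→5.5]: (17.07+8.36)/2 × 2 = 25.43
  [5.5→7.5]: (8.36+4.09)/2 × 2 = 12.45
  Sum = 160.15 mcg/mL·hr
Extrapolated tail: C_last / k_e = 4.09 / 0.357 = 11.457
AUC_0→∞ = 160.15 + 11.457 = 171.607 mcg/mL·hr

AUC = 172 mcg/mL·hr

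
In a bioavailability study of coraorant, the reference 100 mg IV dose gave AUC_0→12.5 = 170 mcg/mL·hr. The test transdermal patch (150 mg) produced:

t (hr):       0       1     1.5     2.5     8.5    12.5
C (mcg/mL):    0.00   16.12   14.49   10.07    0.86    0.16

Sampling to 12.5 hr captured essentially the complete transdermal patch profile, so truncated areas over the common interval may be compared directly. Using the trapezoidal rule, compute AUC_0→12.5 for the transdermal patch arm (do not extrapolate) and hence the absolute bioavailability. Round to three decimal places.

Trapezoidal AUC_0→12.5 (transdermal patch):
  [0→1]: (0.00+16.12)/2 × 1 = 8.06
  [1→1.5]: (16.12+14.49)/2 × 0.5 = 7.6525
  [1.5→2.5]: (14.49+10.07)/2 × 1 = 12.28
  [2.5→8.5]: (10.07+0.86)/2 × 6 = 32.79
  [8.5→12.5]: (0.86+0.16)/2 × 4 = 2.04
  Sum = 62.8225 mcg/mL·hr
F = (AUC_ev/D_ev)/(AUC_iv/D_iv) = (62.8225/150)/(170/100) = 0.418817/1.7 = 0.2464

F = 0.246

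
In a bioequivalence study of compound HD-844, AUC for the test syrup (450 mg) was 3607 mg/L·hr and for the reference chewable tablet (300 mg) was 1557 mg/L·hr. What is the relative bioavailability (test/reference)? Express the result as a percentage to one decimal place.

F_rel = (AUC_test/D_test) / (AUC_ref/D_ref)
      = (3607/450) / (1557/300)
      = 8.01556 / 5.19 = 1.5444 = 154.44%

F_rel = 154.4%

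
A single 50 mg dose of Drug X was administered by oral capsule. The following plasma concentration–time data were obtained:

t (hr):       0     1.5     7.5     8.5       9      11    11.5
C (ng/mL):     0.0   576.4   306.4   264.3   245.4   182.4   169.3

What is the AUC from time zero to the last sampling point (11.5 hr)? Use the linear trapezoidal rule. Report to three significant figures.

AUC = 4010 ng/mL·hr

Trapezoidal AUC_0→11.5:
  [0→1.5]: (0.0+576.4)/2 × 1.5 = 432.3
  [1.5→7.5]: (576.4+306.4)/2 × 6 = 2648.4
  [7.5→8.5]: (306.4+264.3)/2 × 1 = 285.35
  [8.5→9]: (264.3+245.4)/2 × 0.5 = 127.425
  [9→11]: (245.4+182.4)/2 × 2 = 427.8
  [11→11.5]: (182.4+169.3)/2 × 0.5 = 87.925
  Sum = 4009.2 ng/mL·hr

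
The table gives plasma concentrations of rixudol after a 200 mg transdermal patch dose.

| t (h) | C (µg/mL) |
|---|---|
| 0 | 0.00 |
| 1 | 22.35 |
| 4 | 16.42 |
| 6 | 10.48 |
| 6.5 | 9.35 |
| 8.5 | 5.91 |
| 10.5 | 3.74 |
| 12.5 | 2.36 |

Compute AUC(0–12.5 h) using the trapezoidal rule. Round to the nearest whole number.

Trapezoidal AUC_0→12.5:
  [0→1]: (0.00+22.35)/2 × 1 = 11.175
  [1→4]: (22.35+16.42)/2 × 3 = 58.155
  [4→6]: (16.42+10.48)/2 × 2 = 26.9
  [6→6.5]: (10.48+9.35)/2 × 0.5 = 4.9575
  [6.5→8.5]: (9.35+5.91)/2 × 2 = 15.26
  [8.5→10.5]: (5.91+3.74)/2 × 2 = 9.65
  [10.5→12.5]: (3.74+2.36)/2 × 2 = 6.1
  Sum = 132.1975 µg/mL·h

AUC = 132 µg/mL·h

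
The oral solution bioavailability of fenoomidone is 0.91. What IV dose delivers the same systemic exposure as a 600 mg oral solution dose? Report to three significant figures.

Systemic exposure from an extravascular dose = F × D_ev, so the equivalent IV dose is F × D_ev.
D_iv = F × D_ev = 0.91 × 600 = 546 mg

D_iv = 546 mg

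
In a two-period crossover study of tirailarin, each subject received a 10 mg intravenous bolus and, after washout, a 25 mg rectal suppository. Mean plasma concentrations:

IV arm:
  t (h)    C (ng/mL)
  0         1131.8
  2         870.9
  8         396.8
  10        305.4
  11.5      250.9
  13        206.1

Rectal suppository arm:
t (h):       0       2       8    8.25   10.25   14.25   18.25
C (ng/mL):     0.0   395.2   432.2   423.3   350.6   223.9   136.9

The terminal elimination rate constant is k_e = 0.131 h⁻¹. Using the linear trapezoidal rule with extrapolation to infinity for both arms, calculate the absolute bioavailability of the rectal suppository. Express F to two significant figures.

F = 0.30

Trapezoidal AUC_0→13 (IV):
  [0→2]: (1131.8+870.9)/2 × 2 = 2002.7
  [2→8]: (870.9+396.8)/2 × 6 = 3803.1
  [8→10]: (396.8+305.4)/2 × 2 = 702.2
  [10→11.5]: (305.4+250.9)/2 × 1.5 = 417.225
  [11.5→13]: (250.9+206.1)/2 × 1.5 = 342.75
  Sum = 7267.975 ng/mL·h
IV tail: 206.1/0.131 = 1573.282; AUC_iv,0→∞ = 7267.975 + 1573.282 = 8841.257 ng/mL·h
Trapezoidal AUC_0→18.25 (rectal suppository):
  [0→2]: (0.0+395.2)/2 × 2 = 395.2
  [2→8]: (395.2+432.2)/2 × 6 = 2482.2
  [8→8.25]: (432.2+423.3)/2 × 0.25 = 106.9375
  [8.25→10.25]: (423.3+350.6)/2 × 2 = 773.9
  [10.25→14.25]: (350.6+223.9)/2 × 4 = 1149.0
  [14.25→18.25]: (223.9+136.9)/2 × 4 = 721.6
  Sum = 5628.8375 ng/mL·h
rectal suppository tail: 136.9/0.131 = 1045.038; AUC_ev,0→∞ = 5628.8375 + 1045.038 = 6673.8755 ng/mL·h
F = (AUC_ev/D_ev)/(AUC_iv/D_iv) = (6673.8755/25)/(8841.257/10) = 266.95502/884.1257 = 0.3019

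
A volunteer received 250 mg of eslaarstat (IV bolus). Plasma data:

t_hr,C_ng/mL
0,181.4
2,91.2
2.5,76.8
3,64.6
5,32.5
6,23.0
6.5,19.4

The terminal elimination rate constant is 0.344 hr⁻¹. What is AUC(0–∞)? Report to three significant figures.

Trapezoidal AUC_0→6.5:
  [0→2]: (181.4+91.2)/2 × 2 = 272.6
  [2→2.5]: (91.2+76.8)/2 × 0.5 = 42.0
  [2.5→3]: (76.8+64.6)/2 × 0.5 = 35.35
  [3→5]: (64.6+32.5)/2 × 2 = 97.1
  [5→6]: (32.5+23.0)/2 × 1 = 27.75
  [6→6.5]: (23.0+19.4)/2 × 0.5 = 10.6
  Sum = 485.4 ng/mL·hr
Extrapolated tail: C_last / k_e = 19.4 / 0.344 = 56.395
AUC_0→∞ = 485.4 + 56.395 = 541.795 ng/mL·hr

AUC = 542 ng/mL·hr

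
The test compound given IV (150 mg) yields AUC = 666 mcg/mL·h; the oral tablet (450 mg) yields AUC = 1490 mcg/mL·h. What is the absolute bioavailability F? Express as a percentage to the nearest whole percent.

F = 75%

F = (AUC_ev / D_ev) / (AUC_iv / D_iv)
  = (1490/450) / (666/150)
  = 3.31111 / 4.44 = 0.7457
  = 74.57%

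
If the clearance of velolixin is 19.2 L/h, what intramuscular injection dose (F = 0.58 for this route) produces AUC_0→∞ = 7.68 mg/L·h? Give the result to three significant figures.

Dose = 254 mg

Dose = CL × AUC_0→∞ / F
     = 19.2 × 7.68 / 0.58 = 254.234 mg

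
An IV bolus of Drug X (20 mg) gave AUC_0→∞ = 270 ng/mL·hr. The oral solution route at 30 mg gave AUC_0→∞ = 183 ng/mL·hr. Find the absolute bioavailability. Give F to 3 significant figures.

F = 0.452

F = (AUC_ev / D_ev) / (AUC_iv / D_iv)
  = (183/30) / (270/20)
  = 6.1 / 13.5 = 0.4519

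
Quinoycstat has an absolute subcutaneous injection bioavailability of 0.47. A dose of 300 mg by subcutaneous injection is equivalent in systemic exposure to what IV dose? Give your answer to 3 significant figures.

Systemic exposure from an extravascular dose = F × D_ev, so the equivalent IV dose is F × D_ev.
D_iv = F × D_ev = 0.47 × 300 = 141 mg

D_iv = 141 mg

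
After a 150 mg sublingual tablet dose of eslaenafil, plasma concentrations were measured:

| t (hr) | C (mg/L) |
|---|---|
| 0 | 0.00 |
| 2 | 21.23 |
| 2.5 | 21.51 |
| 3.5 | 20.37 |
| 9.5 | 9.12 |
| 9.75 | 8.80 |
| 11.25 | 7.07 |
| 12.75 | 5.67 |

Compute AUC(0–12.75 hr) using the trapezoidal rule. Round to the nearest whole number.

Trapezoidal AUC_0→12.75:
  [0→2]: (0.00+21.23)/2 × 2 = 21.23
  [2→2.5]: (21.23+21.51)/2 × 0.5 = 10.685
  [2.5→3.5]: (21.51+20.37)/2 × 1 = 20.94
  [3.5→9.5]: (20.37+9.12)/2 × 6 = 88.47
  [9.5→9.75]: (9.12+8.80)/2 × 0.25 = 2.24
  [9.75→11.25]: (8.80+7.07)/2 × 1.5 = 11.9025
  [11.25→12.75]: (7.07+5.67)/2 × 1.5 = 9.555
  Sum = 165.0225 mg/L·hr

AUC = 165 mg/L·hr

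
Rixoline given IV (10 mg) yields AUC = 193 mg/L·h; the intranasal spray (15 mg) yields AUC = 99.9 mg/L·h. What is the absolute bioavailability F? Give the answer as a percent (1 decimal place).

F = (AUC_ev / D_ev) / (AUC_iv / D_iv)
  = (99.9/15) / (193/10)
  = 6.66 / 19.3 = 0.3451
  = 34.51%

F = 34.5%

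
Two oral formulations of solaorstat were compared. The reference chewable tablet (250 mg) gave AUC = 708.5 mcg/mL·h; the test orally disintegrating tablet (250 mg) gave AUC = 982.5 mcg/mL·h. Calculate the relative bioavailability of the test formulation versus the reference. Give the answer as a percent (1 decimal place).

F_rel = (AUC_test/D_test) / (AUC_ref/D_ref)
      = (982.5/250) / (708.5/250)
      = 3.93 / 2.834 = 1.3867 = 138.67%

F_rel = 138.7%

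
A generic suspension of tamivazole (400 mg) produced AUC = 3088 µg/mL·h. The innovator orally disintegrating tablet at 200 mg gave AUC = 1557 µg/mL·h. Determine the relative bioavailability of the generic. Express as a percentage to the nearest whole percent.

F_rel = 99%

F_rel = (AUC_test/D_test) / (AUC_ref/D_ref)
      = (3088/400) / (1557/200)
      = 7.72 / 7.785 = 0.9917 = 99.17%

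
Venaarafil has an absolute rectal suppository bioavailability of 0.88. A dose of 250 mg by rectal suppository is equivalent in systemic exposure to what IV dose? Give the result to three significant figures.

Systemic exposure from an extravascular dose = F × D_ev, so the equivalent IV dose is F × D_ev.
D_iv = F × D_ev = 0.88 × 250 = 220 mg

D_iv = 220 mg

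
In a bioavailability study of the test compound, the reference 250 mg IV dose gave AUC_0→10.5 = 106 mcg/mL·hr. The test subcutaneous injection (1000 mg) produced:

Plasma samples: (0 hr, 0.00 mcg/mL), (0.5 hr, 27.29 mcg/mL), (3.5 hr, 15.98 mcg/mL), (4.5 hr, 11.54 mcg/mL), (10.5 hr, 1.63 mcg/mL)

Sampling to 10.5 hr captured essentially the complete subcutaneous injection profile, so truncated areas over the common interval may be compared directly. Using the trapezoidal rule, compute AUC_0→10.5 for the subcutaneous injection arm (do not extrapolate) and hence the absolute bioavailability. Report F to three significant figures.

F = 0.295

Trapezoidal AUC_0→10.5 (subcutaneous injection):
  [0→0.5]: (0.00+27.29)/2 × 0.5 = 6.8225
  [0.5→3.5]: (27.29+15.98)/2 × 3 = 64.905
  [3.5→4.5]: (15.98+11.54)/2 × 1 = 13.76
  [4.5→10.5]: (11.54+1.63)/2 × 6 = 39.51
  Sum = 124.9975 mcg/mL·hr
F = (AUC_ev/D_ev)/(AUC_iv/D_iv) = (124.9975/1000)/(106/250) = 0.1249975/0.424 = 0.2948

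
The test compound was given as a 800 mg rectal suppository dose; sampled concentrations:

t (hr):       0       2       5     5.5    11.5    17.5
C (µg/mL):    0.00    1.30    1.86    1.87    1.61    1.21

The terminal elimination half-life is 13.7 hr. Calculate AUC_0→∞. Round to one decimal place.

AUC = 49.8 µg/mL·hr

Trapezoidal AUC_0→17.5:
  [0→2]: (0.00+1.30)/2 × 2 = 1.3
  [2→5]: (1.30+1.86)/2 × 3 = 4.74
  [5→5.5]: (1.86+1.87)/2 × 0.5 = 0.9325
  [5.5→11.5]: (1.87+1.61)/2 × 6 = 10.44
  [11.5→17.5]: (1.61+1.21)/2 × 6 = 8.46
  Sum = 25.8725 µg/mL·hr
k_e = ln2 / t½ = 0.693147 / 13.7 = 0.0506 hr^-1
Extrapolated tail: C_last / k_e = 1.21 / 0.0506 = 23.913
AUC_0→∞ = 25.8725 + 23.913 = 49.7855 µg/mL·hr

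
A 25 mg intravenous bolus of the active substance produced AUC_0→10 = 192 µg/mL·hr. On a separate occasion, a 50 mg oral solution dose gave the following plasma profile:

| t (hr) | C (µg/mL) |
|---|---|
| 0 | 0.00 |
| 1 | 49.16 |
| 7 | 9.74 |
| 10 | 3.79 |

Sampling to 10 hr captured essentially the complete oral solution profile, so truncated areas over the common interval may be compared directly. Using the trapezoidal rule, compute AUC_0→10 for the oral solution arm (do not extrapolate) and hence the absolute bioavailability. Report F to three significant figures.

F = 0.577

Trapezoidal AUC_0→10 (oral solution):
  [0→1]: (0.00+49.16)/2 × 1 = 24.58
  [1→7]: (49.16+9.74)/2 × 6 = 176.7
  [7→10]: (9.74+3.79)/2 × 3 = 20.295
  Sum = 221.575 µg/mL·hr
F = (AUC_ev/D_ev)/(AUC_iv/D_iv) = (221.575/50)/(192/25) = 4.4315/7.68 = 0.5770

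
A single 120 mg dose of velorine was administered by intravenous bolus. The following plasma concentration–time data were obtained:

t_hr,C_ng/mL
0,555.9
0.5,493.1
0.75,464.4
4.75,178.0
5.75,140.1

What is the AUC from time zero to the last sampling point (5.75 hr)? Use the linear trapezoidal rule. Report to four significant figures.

AUC = 1826 ng/mL·hr

Trapezoidal AUC_0→5.75:
  [0→0.5]: (555.9+493.1)/2 × 0.5 = 262.25
  [0.5→0.75]: (493.1+464.4)/2 × 0.25 = 119.6875
  [0.75→4.75]: (464.4+178.0)/2 × 4 = 1284.8
  [4.75→5.75]: (178.0+140.1)/2 × 1 = 159.05
  Sum = 1825.7875 ng/mL·hr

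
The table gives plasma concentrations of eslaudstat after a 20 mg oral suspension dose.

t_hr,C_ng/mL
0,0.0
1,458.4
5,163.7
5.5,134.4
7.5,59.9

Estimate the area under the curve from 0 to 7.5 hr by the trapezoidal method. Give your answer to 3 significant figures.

AUC = 1740 ng/mL·hr

Trapezoidal AUC_0→7.5:
  [0→1]: (0.0+458.4)/2 × 1 = 229.2
  [1→5]: (458.4+163.7)/2 × 4 = 1244.2
  [5→5.5]: (163.7+134.4)/2 × 0.5 = 74.525
  [5.5→7.5]: (134.4+59.9)/2 × 2 = 194.3
  Sum = 1742.225 ng/mL·hr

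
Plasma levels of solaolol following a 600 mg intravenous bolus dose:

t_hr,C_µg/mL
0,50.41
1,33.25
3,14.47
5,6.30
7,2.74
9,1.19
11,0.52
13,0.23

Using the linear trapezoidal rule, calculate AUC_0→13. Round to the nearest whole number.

Trapezoidal AUC_0→13:
  [0→1]: (50.41+33.25)/2 × 1 = 41.83
  [1→3]: (33.25+14.47)/2 × 2 = 47.72
  [3→5]: (14.47+6.30)/2 × 2 = 20.77
  [5→7]: (6.30+2.74)/2 × 2 = 9.04
  [7→9]: (2.74+1.19)/2 × 2 = 3.93
  [9→11]: (1.19+0.52)/2 × 2 = 1.71
  [11→13]: (0.52+0.23)/2 × 2 = 0.75
  Sum = 125.75 µg/mL·hr

AUC = 126 µg/mL·hr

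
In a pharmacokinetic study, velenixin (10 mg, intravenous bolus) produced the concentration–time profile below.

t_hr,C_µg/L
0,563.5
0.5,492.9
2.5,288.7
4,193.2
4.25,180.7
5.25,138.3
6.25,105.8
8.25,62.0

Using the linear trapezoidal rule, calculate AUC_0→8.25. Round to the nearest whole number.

Trapezoidal AUC_0→8.25:
  [0→0.5]: (563.5+492.9)/2 × 0.5 = 264.1
  [0.5→2.5]: (492.9+288.7)/2 × 2 = 781.6
  [2.5→4]: (288.7+193.2)/2 × 1.5 = 361.425
  [4→4.25]: (193.2+180.7)/2 × 0.25 = 46.7375
  [4.25→5.25]: (180.7+138.3)/2 × 1 = 159.5
  [5.25→6.25]: (138.3+105.8)/2 × 1 = 122.05
  [6.25→8.25]: (105.8+62.0)/2 × 2 = 167.8
  Sum = 1903.2125 µg/L·hr

AUC = 1903 µg/L·hr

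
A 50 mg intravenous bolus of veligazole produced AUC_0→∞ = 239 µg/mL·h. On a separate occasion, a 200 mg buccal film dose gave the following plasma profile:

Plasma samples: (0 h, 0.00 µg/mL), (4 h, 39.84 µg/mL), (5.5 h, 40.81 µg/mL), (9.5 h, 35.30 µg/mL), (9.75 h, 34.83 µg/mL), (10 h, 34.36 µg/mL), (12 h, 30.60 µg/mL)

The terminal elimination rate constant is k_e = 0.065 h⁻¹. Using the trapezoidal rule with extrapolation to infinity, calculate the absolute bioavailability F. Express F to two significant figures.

Trapezoidal AUC_0→12 (buccal film):
  [0→4]: (0.00+39.84)/2 × 4 = 79.68
  [4→5.5]: (39.84+40.81)/2 × 1.5 = 60.4875
  [5.5→9.5]: (40.81+35.30)/2 × 4 = 152.22
  [9.5→9.75]: (35.30+34.83)/2 × 0.25 = 8.76625
  [9.75→10]: (34.83+34.36)/2 × 0.25 = 8.64875
  [10→12]: (34.36+30.60)/2 × 2 = 64.96
  Sum = 374.7625 µg/mL·h
Tail: C_last/k_e = 30.60/0.065 = 470.769
AUC_0→∞ (buccal film) = 374.7625 + 470.769 = 845.5315 µg/mL·h
F = (AUC_ev/D_ev)/(AUC_iv/D_iv) = (845.5315/200)/(239/50) = 4.2276575/4.78 = 0.8844

F = 0.88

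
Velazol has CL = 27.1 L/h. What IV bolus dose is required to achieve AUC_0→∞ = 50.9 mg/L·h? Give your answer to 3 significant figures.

Dose = 1380 mg

Dose_iv = CL × AUC_0→∞
     = 27.1 × 50.9 = 1379.39 mg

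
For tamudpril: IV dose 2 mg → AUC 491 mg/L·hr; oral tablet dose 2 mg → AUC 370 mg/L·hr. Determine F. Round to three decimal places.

F = (AUC_ev / D_ev) / (AUC_iv / D_iv)
  = (370/2) / (491/2)
  = 185 / 245.5 = 0.7536

F = 0.754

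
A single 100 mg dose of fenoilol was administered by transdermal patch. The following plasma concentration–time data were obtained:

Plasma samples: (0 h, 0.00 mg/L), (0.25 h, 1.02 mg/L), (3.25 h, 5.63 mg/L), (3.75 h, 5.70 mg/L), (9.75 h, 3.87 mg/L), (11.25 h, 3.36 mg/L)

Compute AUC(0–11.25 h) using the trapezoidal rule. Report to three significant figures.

Trapezoidal AUC_0→11.25:
  [0→0.25]: (0.00+1.02)/2 × 0.25 = 0.1275
  [0.25→3.25]: (1.02+5.63)/2 × 3 = 9.975
  [3.25→3.75]: (5.63+5.70)/2 × 0.5 = 2.8325
  [3.75→9.75]: (5.70+3.87)/2 × 6 = 28.71
  [9.75→11.25]: (3.87+3.36)/2 × 1.5 = 5.4225
  Sum = 47.0675 mg/L·h

AUC = 47.1 mg/L·h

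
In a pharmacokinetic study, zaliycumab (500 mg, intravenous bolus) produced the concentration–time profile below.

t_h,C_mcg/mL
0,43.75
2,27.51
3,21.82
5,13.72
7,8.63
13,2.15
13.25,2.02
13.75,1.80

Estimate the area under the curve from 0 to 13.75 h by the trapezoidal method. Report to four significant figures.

Trapezoidal AUC_0→13.75:
  [0→2]: (43.75+27.51)/2 × 2 = 71.26
  [2→3]: (27.51+21.82)/2 × 1 = 24.665
  [3→5]: (21.82+13.72)/2 × 2 = 35.54
  [5→7]: (13.72+8.63)/2 × 2 = 22.35
  [7→13]: (8.63+2.15)/2 × 6 = 32.34
  [13→13.25]: (2.15+2.02)/2 × 0.25 = 0.52125
  [13.25→13.75]: (2.02+1.80)/2 × 0.5 = 0.955
  Sum = 187.63125 mcg/mL·h

AUC = 187.6 mcg/mL·h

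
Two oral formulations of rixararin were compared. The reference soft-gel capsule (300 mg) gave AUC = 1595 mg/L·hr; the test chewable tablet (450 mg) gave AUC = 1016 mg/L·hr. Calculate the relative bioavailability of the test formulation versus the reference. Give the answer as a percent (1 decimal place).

F_rel = (AUC_test/D_test) / (AUC_ref/D_ref)
      = (1016/450) / (1595/300)
      = 2.25778 / 5.31667 = 0.4247 = 42.47%

F_rel = 42.5%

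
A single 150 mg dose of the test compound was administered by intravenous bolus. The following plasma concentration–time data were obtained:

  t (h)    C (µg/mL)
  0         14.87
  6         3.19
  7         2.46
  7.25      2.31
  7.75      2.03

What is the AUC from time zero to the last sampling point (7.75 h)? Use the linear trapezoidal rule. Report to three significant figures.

Trapezoidal AUC_0→7.75:
  [0→6]: (14.87+3.19)/2 × 6 = 54.18
  [6→7]: (3.19+2.46)/2 × 1 = 2.825
  [7→7.25]: (2.46+2.31)/2 × 0.25 = 0.59625
  [7.25→7.75]: (2.31+2.03)/2 × 0.5 = 1.085
  Sum = 58.68625 µg/mL·h

AUC = 58.7 µg/mL·h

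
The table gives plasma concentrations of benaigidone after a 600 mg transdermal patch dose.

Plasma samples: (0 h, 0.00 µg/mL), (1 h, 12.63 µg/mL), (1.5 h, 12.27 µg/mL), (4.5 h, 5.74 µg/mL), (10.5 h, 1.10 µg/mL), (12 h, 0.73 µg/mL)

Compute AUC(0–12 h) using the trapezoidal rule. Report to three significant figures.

Trapezoidal AUC_0→12:
  [0→1]: (0.00+12.63)/2 × 1 = 6.315
  [1→1.5]: (12.63+12.27)/2 × 0.5 = 6.225
  [1.5→4.5]: (12.27+5.74)/2 × 3 = 27.015
  [4.5→10.5]: (5.74+1.10)/2 × 6 = 20.52
  [10.5→12]: (1.10+0.73)/2 × 1.5 = 1.3725
  Sum = 61.4475 µg/mL·h

AUC = 61.4 µg/mL·h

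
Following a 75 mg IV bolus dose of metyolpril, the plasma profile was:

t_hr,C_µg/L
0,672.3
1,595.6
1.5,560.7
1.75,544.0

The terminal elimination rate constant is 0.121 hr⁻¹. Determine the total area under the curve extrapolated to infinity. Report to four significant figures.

AUC = 5557 µg/L·hr

Trapezoidal AUC_0→1.75:
  [0→1]: (672.3+595.6)/2 × 1 = 633.95
  [1→1.5]: (595.6+560.7)/2 × 0.5 = 289.075
  [1.5→1.75]: (560.7+544.0)/2 × 0.25 = 138.0875
  Sum = 1061.1125 µg/L·hr
Extrapolated tail: C_last / k_e = 544.0 / 0.121 = 4495.868
AUC_0→∞ = 1061.1125 + 4495.868 = 5556.9805 µg/L·hr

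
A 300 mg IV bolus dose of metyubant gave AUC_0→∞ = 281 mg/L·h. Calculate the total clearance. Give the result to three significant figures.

CL = Dose_iv / AUC_0→∞
   = 300 / 281 = 1.06762 L/h

CL = 1.07 L/h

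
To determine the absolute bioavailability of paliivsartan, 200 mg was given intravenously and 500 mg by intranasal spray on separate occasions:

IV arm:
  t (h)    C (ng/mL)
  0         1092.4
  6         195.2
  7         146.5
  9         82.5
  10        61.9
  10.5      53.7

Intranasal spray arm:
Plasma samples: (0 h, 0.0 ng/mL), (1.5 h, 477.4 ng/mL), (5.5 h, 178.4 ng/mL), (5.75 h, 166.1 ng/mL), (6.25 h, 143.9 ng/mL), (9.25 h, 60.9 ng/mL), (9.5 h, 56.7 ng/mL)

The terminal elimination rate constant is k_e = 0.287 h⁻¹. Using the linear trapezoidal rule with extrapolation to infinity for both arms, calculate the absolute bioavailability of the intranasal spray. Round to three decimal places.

F = 0.203

Trapezoidal AUC_0→10.5 (IV):
  [0→6]: (1092.4+195.2)/2 × 6 = 3862.8
  [6→7]: (195.2+146.5)/2 × 1 = 170.85
  [7→9]: (146.5+82.5)/2 × 2 = 229.0
  [9→10]: (82.5+61.9)/2 × 1 = 72.2
  [10→10.5]: (61.9+53.7)/2 × 0.5 = 28.9
  Sum = 4363.75 ng/mL·h
IV tail: 53.7/0.287 = 187.108; AUC_iv,0→∞ = 4363.75 + 187.108 = 4550.858 ng/mL·h
Trapezoidal AUC_0→9.5 (intranasal spray):
  [0→1.5]: (0.0+477.4)/2 × 1.5 = 358.05
  [1.5→5.5]: (477.4+178.4)/2 × 4 = 1311.6
  [5.5→5.75]: (178.4+166.1)/2 × 0.25 = 43.0625
  [5.75→6.25]: (166.1+143.9)/2 × 0.5 = 77.5
  [6.25→9.25]: (143.9+60.9)/2 × 3 = 307.2
  [9.25→9.5]: (60.9+56.7)/2 × 0.25 = 14.7
  Sum = 2112.1125 ng/mL·h
intranasal spray tail: 56.7/0.287 = 197.561; AUC_ev,0→∞ = 2112.1125 + 197.561 = 2309.6735 ng/mL·h
F = (AUC_ev/D_ev)/(AUC_iv/D_iv) = (2309.6735/500)/(4550.858/200) = 4.619347/22.75429 = 0.2030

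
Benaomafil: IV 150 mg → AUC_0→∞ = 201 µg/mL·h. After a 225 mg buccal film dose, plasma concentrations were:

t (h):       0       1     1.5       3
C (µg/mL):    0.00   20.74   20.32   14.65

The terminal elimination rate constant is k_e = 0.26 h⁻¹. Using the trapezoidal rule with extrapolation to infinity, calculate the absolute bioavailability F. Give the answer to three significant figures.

F = 0.342

Trapezoidal AUC_0→3 (buccal film):
  [0→1]: (0.00+20.74)/2 × 1 = 10.37
  [1→1.5]: (20.74+20.32)/2 × 0.5 = 10.265
  [1.5→3]: (20.32+14.65)/2 × 1.5 = 26.2275
  Sum = 46.8625 µg/mL·h
Tail: C_last/k_e = 14.65/0.26 = 56.346
AUC_0→∞ (buccal film) = 46.8625 + 56.346 = 103.2085 µg/mL·h
F = (AUC_ev/D_ev)/(AUC_iv/D_iv) = (103.2085/225)/(201/150) = 0.458704/1.34 = 0.3423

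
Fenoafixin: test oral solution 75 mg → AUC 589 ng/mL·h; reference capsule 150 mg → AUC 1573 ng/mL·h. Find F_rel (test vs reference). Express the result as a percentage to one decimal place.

F_rel = (AUC_test/D_test) / (AUC_ref/D_ref)
      = (589/75) / (1573/150)
      = 7.85333 / 10.4867 = 0.7489 = 74.89%

F_rel = 74.9%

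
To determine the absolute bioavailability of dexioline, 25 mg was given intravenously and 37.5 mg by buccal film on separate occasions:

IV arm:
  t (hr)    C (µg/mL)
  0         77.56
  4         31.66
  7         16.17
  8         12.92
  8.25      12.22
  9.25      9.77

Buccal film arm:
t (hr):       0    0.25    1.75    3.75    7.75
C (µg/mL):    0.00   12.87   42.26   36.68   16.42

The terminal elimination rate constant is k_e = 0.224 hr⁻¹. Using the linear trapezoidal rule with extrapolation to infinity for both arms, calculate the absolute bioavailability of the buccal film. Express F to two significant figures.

F = 0.55

Trapezoidal AUC_0→9.25 (IV):
  [0→4]: (77.56+31.66)/2 × 4 = 218.44
  [4→7]: (31.66+16.17)/2 × 3 = 71.745
  [7→8]: (16.17+12.92)/2 × 1 = 14.545
  [8→8.25]: (12.92+12.22)/2 × 0.25 = 3.1425
  [8.25→9.25]: (12.22+9.77)/2 × 1 = 10.995
  Sum = 318.8675 µg/mL·hr
IV tail: 9.77/0.224 = 43.616; AUC_iv,0→∞ = 318.8675 + 43.616 = 362.4835 µg/mL·hr
Trapezoidal AUC_0→7.75 (buccal film):
  [0→0.25]: (0.00+12.87)/2 × 0.25 = 1.60875
  [0.25→1.75]: (12.87+42.26)/2 × 1.5 = 41.3475
  [1.75→3.75]: (42.26+36.68)/2 × 2 = 78.94
  [3.75→7.75]: (36.68+16.42)/2 × 4 = 106.2
  Sum = 228.09625 µg/mL·hr
buccal film tail: 16.42/0.224 = 73.304; AUC_ev,0→∞ = 228.09625 + 73.304 = 301.40025 µg/mL·hr
F = (AUC_ev/D_ev)/(AUC_iv/D_iv) = (301.40025/37.5)/(362.4835/25) = 8.03734/14.49934 = 0.5543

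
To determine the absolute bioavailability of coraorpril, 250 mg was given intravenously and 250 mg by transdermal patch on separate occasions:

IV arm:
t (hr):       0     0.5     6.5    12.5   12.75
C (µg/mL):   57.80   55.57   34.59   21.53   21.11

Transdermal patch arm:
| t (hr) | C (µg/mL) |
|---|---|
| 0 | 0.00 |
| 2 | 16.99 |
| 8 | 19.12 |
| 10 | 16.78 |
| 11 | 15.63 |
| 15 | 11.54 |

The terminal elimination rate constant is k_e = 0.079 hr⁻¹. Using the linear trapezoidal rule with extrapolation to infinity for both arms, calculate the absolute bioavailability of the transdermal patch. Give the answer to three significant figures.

F = 0.511

Trapezoidal AUC_0→12.75 (IV):
  [0→0.5]: (57.80+55.57)/2 × 0.5 = 28.3425
  [0.5→6.5]: (55.57+34.59)/2 × 6 = 270.48
  [6.5→12.5]: (34.59+21.53)/2 × 6 = 168.36
  [12.5→12.75]: (21.53+21.11)/2 × 0.25 = 5.33
  Sum = 472.5125 µg/mL·hr
IV tail: 21.11/0.079 = 267.215; AUC_iv,0→∞ = 472.5125 + 267.215 = 739.7275 µg/mL·hr
Trapezoidal AUC_0→15 (transdermal patch):
  [0→2]: (0.00+16.99)/2 × 2 = 16.99
  [2→8]: (16.99+19.12)/2 × 6 = 108.33
  [8→10]: (19.12+16.78)/2 × 2 = 35.9
  [10→11]: (16.78+15.63)/2 × 1 = 16.205
  [11→15]: (15.63+11.54)/2 × 4 = 54.34
  Sum = 231.765 µg/mL·hr
transdermal patch tail: 11.54/0.079 = 146.076; AUC_ev,0→∞ = 231.765 + 146.076 = 377.841 µg/mL·hr
F = (AUC_ev/D_ev)/(AUC_iv/D_iv) = (377.841/250)/(739.7275/250) = 1.511364/2.95891 = 0.5108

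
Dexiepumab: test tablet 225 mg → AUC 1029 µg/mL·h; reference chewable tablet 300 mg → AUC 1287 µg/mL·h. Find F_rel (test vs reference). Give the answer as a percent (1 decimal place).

F_rel = (AUC_test/D_test) / (AUC_ref/D_ref)
      = (1029/225) / (1287/300)
      = 4.57333 / 4.29 = 1.0660 = 106.60%

F_rel = 106.6%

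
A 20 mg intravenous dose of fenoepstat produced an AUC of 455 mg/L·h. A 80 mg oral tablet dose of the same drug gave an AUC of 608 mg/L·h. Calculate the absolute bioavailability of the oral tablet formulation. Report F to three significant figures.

F = 0.334

F = (AUC_ev / D_ev) / (AUC_iv / D_iv)
  = (608/80) / (455/20)
  = 7.6 / 22.75 = 0.3341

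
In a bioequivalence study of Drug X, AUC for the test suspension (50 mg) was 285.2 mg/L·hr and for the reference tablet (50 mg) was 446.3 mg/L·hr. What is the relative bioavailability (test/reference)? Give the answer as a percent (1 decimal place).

F_rel = (AUC_test/D_test) / (AUC_ref/D_ref)
      = (285.2/50) / (446.3/50)
      = 5.704 / 8.926 = 0.6390 = 63.90%

F_rel = 63.9%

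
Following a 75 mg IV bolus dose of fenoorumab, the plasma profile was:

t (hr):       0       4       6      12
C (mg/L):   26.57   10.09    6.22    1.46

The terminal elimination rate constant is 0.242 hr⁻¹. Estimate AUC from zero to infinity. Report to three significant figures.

Trapezoidal AUC_0→12:
  [0→4]: (26.57+10.09)/2 × 4 = 73.32
  [4→6]: (10.09+6.22)/2 × 2 = 16.31
  [6→12]: (6.22+1.46)/2 × 6 = 23.04
  Sum = 112.67 mg/L·hr
Extrapolated tail: C_last / k_e = 1.46 / 0.242 = 6.033
AUC_0→∞ = 112.67 + 6.033 = 118.703 mg/L·hr

AUC = 119 mg/L·hr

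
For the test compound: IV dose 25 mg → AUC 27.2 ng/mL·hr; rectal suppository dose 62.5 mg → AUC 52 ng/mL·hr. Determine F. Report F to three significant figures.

F = 0.765

F = (AUC_ev / D_ev) / (AUC_iv / D_iv)
  = (52/62.5) / (27.2/25)
  = 0.832 / 1.088 = 0.7647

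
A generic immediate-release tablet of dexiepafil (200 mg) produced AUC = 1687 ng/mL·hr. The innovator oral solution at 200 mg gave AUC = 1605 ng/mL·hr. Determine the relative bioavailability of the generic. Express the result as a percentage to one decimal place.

F_rel = (AUC_test/D_test) / (AUC_ref/D_ref)
      = (1687/200) / (1605/200)
      = 8.435 / 8.025 = 1.0511 = 105.11%

F_rel = 105.1%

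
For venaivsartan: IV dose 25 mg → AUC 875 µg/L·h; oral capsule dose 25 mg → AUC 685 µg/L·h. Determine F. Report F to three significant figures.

F = (AUC_ev / D_ev) / (AUC_iv / D_iv)
  = (685/25) / (875/25)
  = 27.4 / 35 = 0.7829

F = 0.783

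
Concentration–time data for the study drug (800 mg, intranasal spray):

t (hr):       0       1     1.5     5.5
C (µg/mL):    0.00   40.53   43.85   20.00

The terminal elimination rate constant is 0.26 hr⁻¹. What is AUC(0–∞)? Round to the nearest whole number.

AUC = 246 µg/mL·hr

Trapezoidal AUC_0→5.5:
  [0→1]: (0.00+40.53)/2 × 1 = 20.265
  [1→1.5]: (40.53+43.85)/2 × 0.5 = 21.095
  [1.5→5.5]: (43.85+20.00)/2 × 4 = 127.7
  Sum = 169.06 µg/mL·hr
Extrapolated tail: C_last / k_e = 20.00 / 0.26 = 76.923
AUC_0→∞ = 169.06 + 76.923 = 245.983 µg/mL·hr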